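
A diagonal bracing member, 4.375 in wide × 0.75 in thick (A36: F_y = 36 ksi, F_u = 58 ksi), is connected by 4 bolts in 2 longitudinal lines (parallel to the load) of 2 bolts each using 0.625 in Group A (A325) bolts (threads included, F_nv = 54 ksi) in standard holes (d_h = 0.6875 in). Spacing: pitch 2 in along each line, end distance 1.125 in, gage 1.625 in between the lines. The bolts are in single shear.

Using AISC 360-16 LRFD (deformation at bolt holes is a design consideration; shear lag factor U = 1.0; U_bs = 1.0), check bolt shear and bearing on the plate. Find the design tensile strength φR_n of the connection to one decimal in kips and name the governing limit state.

49.7 kips (bolt shear governs)

Bolt shear: A_b = π(0.625)²/4 = 0.3068 in². φR_n = 0.75 × 54 × 0.3068 × 4 × 1 = 49.7 kips.
Bearing (0.75 in plate, F_u = 58 ksi): end bolts L_c = 1.125 − 0.6875/2 = 0.78125, R_n = min(1.2×0.78125×0.75×58, 2.4×0.625×0.75×58) = 40.781 kips/bolt; interior L_c = 2 − 0.6875 = 1.3125, R_n = 65.25 kips/bolt. φR_n = 0.75 × (2×40.781 + 2×65.25) = 159.0 kips.
Governing: min(49.7, 159.0) = 49.7 kips → bolt shear.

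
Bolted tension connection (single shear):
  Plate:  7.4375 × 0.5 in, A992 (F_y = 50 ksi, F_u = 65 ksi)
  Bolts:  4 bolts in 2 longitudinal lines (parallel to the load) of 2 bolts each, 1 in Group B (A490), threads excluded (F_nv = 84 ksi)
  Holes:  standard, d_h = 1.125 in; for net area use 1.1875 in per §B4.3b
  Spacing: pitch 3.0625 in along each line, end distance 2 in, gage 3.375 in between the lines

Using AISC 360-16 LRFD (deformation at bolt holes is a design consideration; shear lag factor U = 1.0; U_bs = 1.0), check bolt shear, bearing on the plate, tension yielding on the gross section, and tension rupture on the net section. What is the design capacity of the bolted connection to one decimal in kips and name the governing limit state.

Bolt shear: A_b = π(1)²/4 = 0.7854 in². φR_n = 0.75 × 84 × 0.7854 × 4 × 1 = 197.9 kips.
Bearing (0.5 in plate, F_u = 65 ksi): end bolts L_c = 2 − 1.125/2 = 1.4375, R_n = min(1.2×1.4375×0.5×65, 2.4×1×0.5×65) = 56.063 kips/bolt; interior L_c = 3.0625 − 1.125 = 1.9375, R_n = 75.563 kips/bolt. φR_n = 0.75 × (2×56.063 + 2×75.563) = 197.4 kips.
Tension yield (gross): A_g = 7.4375×0.5 = 3.7188 in². φR_n = 0.90 × 50 × 3.7188 = 167.3 kips.
Tension rupture (net): A_n = (7.4375 − 2×1.1875)×0.5 = 2.5313 in² (U = 1.0, A_e = A_n). φR_n = 0.75 × 65 × 2.5313 = 123.4 kips.
Governing: min(197.9, 197.4, 167.3, 123.4) = 123.4 kips → net-section rupture.

123.4 kips (net-section rupture governs)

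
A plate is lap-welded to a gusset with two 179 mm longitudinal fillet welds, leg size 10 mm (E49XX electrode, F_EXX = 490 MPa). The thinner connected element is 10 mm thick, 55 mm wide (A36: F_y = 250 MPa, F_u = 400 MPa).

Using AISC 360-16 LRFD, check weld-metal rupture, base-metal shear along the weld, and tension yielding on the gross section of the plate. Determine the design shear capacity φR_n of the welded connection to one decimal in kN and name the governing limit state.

Weld metal: throat = 0.707×10 = 7.07 mm, L = 2×179 = 358 mm. φR_n = 0.75 × 0.6 × 490 × 7.07 × 358 = 558.1 kN.
Base metal shear (10 mm plate): yield φR_n = 1.0×0.6×250×10×358 = 537.0 kN; rupture φR_n = 0.75×0.6×400×10×358 = 644.4 kN; take 537.0 kN (yield).
Tension yield (gross): A_g = 55×10 = 550 mm². φR_n = 0.90 × 250 × 550 = 123.8 kN.
Governing: min(558.1, 537.0, 123.8) = 123.8 kN → gross-section yield.

123.8 kN (gross-section yield governs)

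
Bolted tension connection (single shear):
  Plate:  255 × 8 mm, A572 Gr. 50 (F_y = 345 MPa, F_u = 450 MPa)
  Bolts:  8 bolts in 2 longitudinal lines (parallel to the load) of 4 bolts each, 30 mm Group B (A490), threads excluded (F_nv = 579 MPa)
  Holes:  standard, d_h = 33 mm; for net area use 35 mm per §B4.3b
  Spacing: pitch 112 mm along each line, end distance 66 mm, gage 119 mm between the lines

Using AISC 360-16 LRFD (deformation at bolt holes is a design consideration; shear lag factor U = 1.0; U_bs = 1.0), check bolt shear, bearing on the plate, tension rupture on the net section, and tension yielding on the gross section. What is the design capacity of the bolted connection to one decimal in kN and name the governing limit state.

499.5 kN (net-section rupture governs)

Bolt shear: A_b = π(30)²/4 = 706.86 mm². φR_n = 0.75 × 579 × 706.86 × 8 × 1 = 2455.6 kN.
Bearing (8 mm plate, F_u = 450 MPa): end bolts L_c = 66 − 33/2 = 49.5, R_n = min(1.2×49.5×8×450, 2.4×30×8×450) = 213.84 kN/bolt; interior L_c = 112 − 33 = 79, R_n = 259.2 kN/bolt. φR_n = 0.75 × (2×213.84 + 6×259.2) = 1487.2 kN.
Tension rupture (net): A_n = (255 − 2×35)×8 = 1480 mm² (U = 1.0, A_e = A_n). φR_n = 0.75 × 450 × 1480 = 499.5 kN.
Tension yield (gross): A_g = 255×8 = 2040 mm². φR_n = 0.90 × 345 × 2040 = 633.4 kN.
Governing: min(2455.6, 1487.2, 499.5, 633.4) = 499.5 kN → net-section rupture.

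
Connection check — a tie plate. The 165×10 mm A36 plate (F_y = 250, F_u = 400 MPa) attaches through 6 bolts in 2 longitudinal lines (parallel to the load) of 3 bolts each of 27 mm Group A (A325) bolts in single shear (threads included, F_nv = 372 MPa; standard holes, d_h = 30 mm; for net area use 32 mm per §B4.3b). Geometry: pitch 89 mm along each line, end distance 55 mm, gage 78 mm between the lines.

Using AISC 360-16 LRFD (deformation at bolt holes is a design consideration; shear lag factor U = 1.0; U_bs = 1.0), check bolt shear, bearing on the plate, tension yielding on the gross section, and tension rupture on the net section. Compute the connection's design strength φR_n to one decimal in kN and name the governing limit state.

303.0 kN (net-section rupture governs)

Bolt shear: A_b = π(27)²/4 = 572.56 mm². φR_n = 0.75 × 372 × 572.56 × 6 × 1 = 958.5 kN.
Bearing (10 mm plate, F_u = 400 MPa): end bolts L_c = 55 − 30/2 = 40, R_n = min(1.2×40×10×400, 2.4×27×10×400) = 192 kN/bolt; interior L_c = 89 − 30 = 59, R_n = 259.2 kN/bolt. φR_n = 0.75 × (2×192 + 4×259.2) = 1065.6 kN.
Tension yield (gross): A_g = 165×10 = 1650 mm². φR_n = 0.90 × 250 × 1650 = 371.3 kN.
Tension rupture (net): A_n = (165 − 2×32)×10 = 1010 mm² (U = 1.0, A_e = A_n). φR_n = 0.75 × 400 × 1010 = 303.0 kN.
Governing: min(958.5, 1065.6, 371.3, 303.0) = 303.0 kN → net-section rupture.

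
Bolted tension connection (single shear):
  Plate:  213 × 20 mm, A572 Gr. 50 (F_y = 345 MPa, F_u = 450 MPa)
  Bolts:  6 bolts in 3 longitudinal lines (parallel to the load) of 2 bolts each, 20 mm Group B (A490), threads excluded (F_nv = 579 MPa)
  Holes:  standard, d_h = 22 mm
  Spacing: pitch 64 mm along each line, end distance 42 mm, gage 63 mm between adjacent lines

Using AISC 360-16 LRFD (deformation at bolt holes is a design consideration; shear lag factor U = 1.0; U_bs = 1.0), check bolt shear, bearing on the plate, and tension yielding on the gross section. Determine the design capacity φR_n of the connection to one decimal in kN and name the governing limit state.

818.5 kN (bolt shear governs)

Bolt shear: A_b = π(20)²/4 = 314.16 mm². φR_n = 0.75 × 579 × 314.16 × 6 × 1 = 818.5 kN.
Bearing (20 mm plate, F_u = 450 MPa): end bolts L_c = 42 − 22/2 = 31, R_n = min(1.2×31×20×450, 2.4×20×20×450) = 334.8 kN/bolt; interior L_c = 64 − 22 = 42, R_n = 432 kN/bolt. φR_n = 0.75 × (3×334.8 + 3×432) = 1725.3 kN.
Tension yield (gross): A_g = 213×20 = 4260 mm². φR_n = 0.90 × 345 × 4260 = 1322.7 kN.
Governing: min(818.5, 1725.3, 1322.7) = 818.5 kN → bolt shear.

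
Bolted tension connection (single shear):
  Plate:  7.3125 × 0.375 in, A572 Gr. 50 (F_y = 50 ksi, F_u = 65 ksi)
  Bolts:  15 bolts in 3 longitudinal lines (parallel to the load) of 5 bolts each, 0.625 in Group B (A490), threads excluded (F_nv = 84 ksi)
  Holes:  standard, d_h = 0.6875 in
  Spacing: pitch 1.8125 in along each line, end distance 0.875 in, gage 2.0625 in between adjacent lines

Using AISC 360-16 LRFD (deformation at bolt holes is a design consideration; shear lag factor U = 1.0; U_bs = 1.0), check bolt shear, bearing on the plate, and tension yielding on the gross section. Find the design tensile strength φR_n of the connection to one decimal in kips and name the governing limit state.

123.4 kips (gross-section yield governs)

Bolt shear: A_b = π(0.625)²/4 = 0.3068 in². φR_n = 0.75 × 84 × 0.3068 × 15 × 1 = 289.9 kips.
Bearing (0.375 in plate, F_u = 65 ksi): end bolts L_c = 0.875 − 0.6875/2 = 0.53125, R_n = min(1.2×0.53125×0.375×65, 2.4×0.625×0.375×65) = 15.539 kips/bolt; interior L_c = 1.8125 − 0.6875 = 1.125, R_n = 32.906 kips/bolt. φR_n = 0.75 × (3×15.539 + 12×32.906) = 331.1 kips.
Tension yield (gross): A_g = 7.3125×0.375 = 2.7422 in². φR_n = 0.90 × 50 × 2.7422 = 123.4 kips.
Governing: min(289.9, 331.1, 123.4) = 123.4 kips → gross-section yield.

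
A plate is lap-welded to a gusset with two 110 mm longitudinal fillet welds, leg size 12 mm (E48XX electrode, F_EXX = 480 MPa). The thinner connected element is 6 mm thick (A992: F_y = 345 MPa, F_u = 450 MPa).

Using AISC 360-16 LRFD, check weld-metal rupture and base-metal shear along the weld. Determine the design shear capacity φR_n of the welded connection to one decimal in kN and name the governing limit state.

267.3 kN (base-metal shear governs)

Weld metal: throat = 0.707×12 = 8.484 mm, L = 2×110 = 220 mm. φR_n = 0.75 × 0.6 × 480 × 8.484 × 220 = 403.2 kN.
Base metal shear (6 mm plate): yield φR_n = 1.0×0.6×345×6×220 = 273.2 kN; rupture φR_n = 0.75×0.6×450×6×220 = 267.3 kN; take 267.3 kN (rupture).
Governing: min(403.2, 267.3) = 267.3 kN → base-metal shear.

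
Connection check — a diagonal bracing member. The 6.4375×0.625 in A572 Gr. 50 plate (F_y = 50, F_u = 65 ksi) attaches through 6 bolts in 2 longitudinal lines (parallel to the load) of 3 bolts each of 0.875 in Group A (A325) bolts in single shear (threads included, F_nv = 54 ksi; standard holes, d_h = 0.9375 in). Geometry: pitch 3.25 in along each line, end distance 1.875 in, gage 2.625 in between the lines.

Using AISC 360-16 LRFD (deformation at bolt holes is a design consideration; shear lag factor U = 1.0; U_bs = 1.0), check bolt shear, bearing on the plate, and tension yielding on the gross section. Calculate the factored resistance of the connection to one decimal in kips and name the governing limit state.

Bolt shear: A_b = π(0.875)²/4 = 0.60132 in². φR_n = 0.75 × 54 × 0.60132 × 6 × 1 = 146.1 kips.
Bearing (0.625 in plate, F_u = 65 ksi): end bolts L_c = 1.875 − 0.9375/2 = 1.40625, R_n = min(1.2×1.40625×0.625×65, 2.4×0.875×0.625×65) = 68.555 kips/bolt; interior L_c = 3.25 − 0.9375 = 2.3125, R_n = 85.313 kips/bolt. φR_n = 0.75 × (2×68.555 + 4×85.313) = 358.8 kips.
Tension yield (gross): A_g = 6.4375×0.625 = 4.0234 in². φR_n = 0.90 × 50 × 4.0234 = 181.1 kips.
Governing: min(146.1, 358.8, 181.1) = 146.1 kips → bolt shear.

146.1 kips (bolt shear governs)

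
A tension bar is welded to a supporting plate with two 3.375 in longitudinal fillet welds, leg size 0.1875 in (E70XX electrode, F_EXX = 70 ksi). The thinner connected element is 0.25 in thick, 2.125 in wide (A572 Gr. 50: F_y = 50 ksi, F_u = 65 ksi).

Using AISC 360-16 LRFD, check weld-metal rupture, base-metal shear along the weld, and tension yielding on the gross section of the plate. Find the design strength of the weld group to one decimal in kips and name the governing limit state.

Weld metal: throat = 0.707×0.1875 = 0.13256 in, L = 2×3.375 = 6.75 in. φR_n = 0.75 × 0.6 × 70 × 0.13256 × 6.75 = 28.2 kips.
Base metal shear (0.25 in plate): yield φR_n = 1.0×0.6×50×0.25×6.75 = 50.6 kips; rupture φR_n = 0.75×0.6×65×0.25×6.75 = 49.4 kips; take 49.4 kips (rupture).
Tension yield (gross): A_g = 2.125×0.25 = 0.53125 in². φR_n = 0.90 × 50 × 0.53125 = 23.9 kips.
Governing: min(28.2, 49.4, 23.9) = 23.9 kips → gross-section yield.

23.9 kips (gross-section yield governs)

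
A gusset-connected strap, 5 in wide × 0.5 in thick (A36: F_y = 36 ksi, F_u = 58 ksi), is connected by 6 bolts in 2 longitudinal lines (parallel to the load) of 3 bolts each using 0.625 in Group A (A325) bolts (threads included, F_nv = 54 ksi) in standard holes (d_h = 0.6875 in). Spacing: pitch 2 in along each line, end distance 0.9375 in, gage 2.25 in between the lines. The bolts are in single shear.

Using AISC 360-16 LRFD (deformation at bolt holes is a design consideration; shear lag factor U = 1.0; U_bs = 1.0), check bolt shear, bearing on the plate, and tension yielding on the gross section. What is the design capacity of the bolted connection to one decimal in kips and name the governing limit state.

74.6 kips (bolt shear governs)

Bolt shear: A_b = π(0.625)²/4 = 0.3068 in². φR_n = 0.75 × 54 × 0.3068 × 6 × 1 = 74.6 kips.
Bearing (0.5 in plate, F_u = 58 ksi): end bolts L_c = 0.9375 − 0.6875/2 = 0.59375, R_n = min(1.2×0.59375×0.5×58, 2.4×0.625×0.5×58) = 20.663 kips/bolt; interior L_c = 2 − 0.6875 = 1.3125, R_n = 43.5 kips/bolt. φR_n = 0.75 × (2×20.663 + 4×43.5) = 161.5 kips.
Tension yield (gross): A_g = 5×0.5 = 2.5 in². φR_n = 0.90 × 36 × 2.5 = 81.0 kips.
Governing: min(74.6, 161.5, 81.0) = 74.6 kips → bolt shear.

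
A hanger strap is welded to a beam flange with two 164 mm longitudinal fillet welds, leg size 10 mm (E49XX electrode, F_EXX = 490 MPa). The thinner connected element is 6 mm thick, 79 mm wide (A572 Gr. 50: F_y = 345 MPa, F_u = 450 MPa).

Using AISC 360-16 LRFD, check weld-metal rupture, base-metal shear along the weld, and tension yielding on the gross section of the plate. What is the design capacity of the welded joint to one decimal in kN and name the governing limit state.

Weld metal: throat = 0.707×10 = 7.07 mm, L = 2×164 = 328 mm. φR_n = 0.75 × 0.6 × 490 × 7.07 × 328 = 511.3 kN.
Base metal shear (6 mm plate): yield φR_n = 1.0×0.6×345×6×328 = 407.4 kN; rupture φR_n = 0.75×0.6×450×6×328 = 398.5 kN; take 398.5 kN (rupture).
Tension yield (gross): A_g = 79×6 = 474 mm². φR_n = 0.90 × 345 × 474 = 147.2 kN.
Governing: min(511.3, 398.5, 147.2) = 147.2 kN → gross-section yield.

147.2 kN (gross-section yield governs)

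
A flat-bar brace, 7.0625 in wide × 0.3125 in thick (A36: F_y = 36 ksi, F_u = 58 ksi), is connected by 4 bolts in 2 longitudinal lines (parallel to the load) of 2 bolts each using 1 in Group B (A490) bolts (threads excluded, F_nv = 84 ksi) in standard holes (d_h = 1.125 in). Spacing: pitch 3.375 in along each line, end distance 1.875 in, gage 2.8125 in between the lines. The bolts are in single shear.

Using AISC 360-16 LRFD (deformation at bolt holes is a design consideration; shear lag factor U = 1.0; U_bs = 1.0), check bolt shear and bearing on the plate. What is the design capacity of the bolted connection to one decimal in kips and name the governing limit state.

Bolt shear: A_b = π(1)²/4 = 0.7854 in². φR_n = 0.75 × 84 × 0.7854 × 4 × 1 = 197.9 kips.
Bearing (0.3125 in plate, F_u = 58 ksi): end bolts L_c = 1.875 − 1.125/2 = 1.3125, R_n = min(1.2×1.3125×0.3125×58, 2.4×1×0.3125×58) = 28.547 kips/bolt; interior L_c = 3.375 − 1.125 = 2.25, R_n = 43.5 kips/bolt. φR_n = 0.75 × (2×28.547 + 2×43.5) = 108.1 kips.
Governing: min(197.9, 108.1) = 108.1 kips → bearing.

108.1 kips (bearing governs)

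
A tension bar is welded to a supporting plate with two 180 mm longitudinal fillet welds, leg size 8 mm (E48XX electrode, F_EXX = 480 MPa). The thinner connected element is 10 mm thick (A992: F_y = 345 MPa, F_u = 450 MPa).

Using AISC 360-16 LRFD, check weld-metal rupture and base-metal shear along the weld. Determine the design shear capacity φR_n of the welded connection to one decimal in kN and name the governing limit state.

439.8 kN (weld metal governs)

Weld metal: throat = 0.707×8 = 5.656 mm, L = 2×180 = 360 mm. φR_n = 0.75 × 0.6 × 480 × 5.656 × 360 = 439.8 kN.
Base metal shear (10 mm plate): yield φR_n = 1.0×0.6×345×10×360 = 745.2 kN; rupture φR_n = 0.75×0.6×450×10×360 = 729.0 kN; take 729.0 kN (rupture).
Governing: min(439.8, 729.0) = 439.8 kN → weld metal.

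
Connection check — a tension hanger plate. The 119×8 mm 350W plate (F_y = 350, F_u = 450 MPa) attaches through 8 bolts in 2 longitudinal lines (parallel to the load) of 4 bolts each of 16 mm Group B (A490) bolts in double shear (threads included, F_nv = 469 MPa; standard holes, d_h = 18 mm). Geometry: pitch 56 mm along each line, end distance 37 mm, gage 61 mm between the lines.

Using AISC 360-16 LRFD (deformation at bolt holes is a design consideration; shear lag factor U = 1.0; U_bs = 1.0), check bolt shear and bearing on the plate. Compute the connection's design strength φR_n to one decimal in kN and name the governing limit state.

Bolt shear: A_b = π(16)²/4 = 201.06 mm². φR_n = 0.75 × 469 × 201.06 × 8 × 2 = 1131.6 kN.
Bearing (8 mm plate, F_u = 450 MPa): end bolts L_c = 37 − 18/2 = 28, R_n = min(1.2×28×8×450, 2.4×16×8×450) = 120.96 kN/bolt; interior L_c = 56 − 18 = 38, R_n = 138.24 kN/bolt. φR_n = 0.75 × (2×120.96 + 6×138.24) = 803.5 kN.
Governing: min(1131.6, 803.5) = 803.5 kN → bearing.

803.5 kN (bearing governs)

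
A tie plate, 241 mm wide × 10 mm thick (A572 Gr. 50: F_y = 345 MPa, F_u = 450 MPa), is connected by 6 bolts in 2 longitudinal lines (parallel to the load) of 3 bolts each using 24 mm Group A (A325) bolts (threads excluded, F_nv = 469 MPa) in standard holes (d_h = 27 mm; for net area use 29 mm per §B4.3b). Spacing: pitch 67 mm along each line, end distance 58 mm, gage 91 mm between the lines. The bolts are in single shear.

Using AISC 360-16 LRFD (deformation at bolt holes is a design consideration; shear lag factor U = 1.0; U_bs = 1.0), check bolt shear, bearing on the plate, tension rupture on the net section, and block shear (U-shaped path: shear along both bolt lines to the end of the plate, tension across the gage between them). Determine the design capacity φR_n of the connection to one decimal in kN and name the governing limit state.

Bolt shear: A_b = π(24)²/4 = 452.39 mm². φR_n = 0.75 × 469 × 452.39 × 6 × 1 = 954.8 kN.
Bearing (10 mm plate, F_u = 450 MPa): end bolts L_c = 58 − 27/2 = 44.5, R_n = min(1.2×44.5×10×450, 2.4×24×10×450) = 240.3 kN/bolt; interior L_c = 67 − 27 = 40, R_n = 216 kN/bolt. φR_n = 0.75 × (2×240.3 + 4×216) = 1008.5 kN.
Tension rupture (net): A_n = (241 − 2×29)×10 = 1830 mm² (U = 1.0, A_e = A_n). φR_n = 0.75 × 450 × 1830 = 617.6 kN.
Block shear: shear path 2×[58+2×67] = 2×192 mm, A_gv = 3840, A_nv = 2×(192 − 2.5×29)×10 = 2390 mm²; tension across gage: (91 − 1×29)×10 = 620 mm². R_n = min(0.6×450×2390, 0.6×345×3840) + 1.0×450×620 = min(645.3, 794.88) + 279 = 924.3 kN. φR_n = 0.75 × 924.3 = 693.2 kN.
Governing: min(954.8, 1008.5, 617.6, 693.2) = 617.6 kN → net-section rupture.

617.6 kN (net-section rupture governs)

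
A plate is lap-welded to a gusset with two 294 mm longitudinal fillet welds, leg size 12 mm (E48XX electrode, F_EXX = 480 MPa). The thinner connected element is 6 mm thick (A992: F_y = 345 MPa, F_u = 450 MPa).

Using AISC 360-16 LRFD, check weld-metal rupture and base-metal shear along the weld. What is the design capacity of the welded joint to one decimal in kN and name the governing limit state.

714.4 kN (base-metal shear governs)

Weld metal: throat = 0.707×12 = 8.484 mm, L = 2×294 = 588 mm. φR_n = 0.75 × 0.6 × 480 × 8.484 × 588 = 1077.5 kN.
Base metal shear (6 mm plate): yield φR_n = 1.0×0.6×345×6×588 = 730.3 kN; rupture φR_n = 0.75×0.6×450×6×588 = 714.4 kN; take 714.4 kN (rupture).
Governing: min(1077.5, 714.4) = 714.4 kN → base-metal shear.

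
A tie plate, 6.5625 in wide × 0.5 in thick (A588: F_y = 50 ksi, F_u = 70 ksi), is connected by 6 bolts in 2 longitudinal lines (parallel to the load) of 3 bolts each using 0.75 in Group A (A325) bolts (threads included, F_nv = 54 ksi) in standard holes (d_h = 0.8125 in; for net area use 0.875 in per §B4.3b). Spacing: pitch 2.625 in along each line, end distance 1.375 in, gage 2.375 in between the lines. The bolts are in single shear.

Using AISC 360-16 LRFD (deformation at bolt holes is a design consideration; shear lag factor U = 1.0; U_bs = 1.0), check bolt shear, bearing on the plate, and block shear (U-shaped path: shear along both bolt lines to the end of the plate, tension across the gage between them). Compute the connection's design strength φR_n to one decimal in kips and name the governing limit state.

Bolt shear: A_b = π(0.75)²/4 = 0.44179 in². φR_n = 0.75 × 54 × 0.44179 × 6 × 1 = 107.4 kips.
Bearing (0.5 in plate, F_u = 70 ksi): end bolts L_c = 1.375 − 0.8125/2 = 0.96875, R_n = min(1.2×0.96875×0.5×70, 2.4×0.75×0.5×70) = 40.688 kips/bolt; interior L_c = 2.625 − 0.8125 = 1.8125, R_n = 63 kips/bolt. φR_n = 0.75 × (2×40.688 + 4×63) = 250.0 kips.
Block shear: shear path 2×[1.375+2×2.625] = 2×6.625 in, A_gv = 6.625, A_nv = 2×(6.625 − 2.5×0.875)×0.5 = 4.4375 in²; tension across gage: (2.375 − 1×0.875)×0.5 = 0.75 in². R_n = min(0.6×70×4.4375, 0.6×50×6.625) + 1.0×70×0.75 = min(186.38, 198.75) + 52.5 = 238.88 kips. φR_n = 0.75 × 238.88 = 179.2 kips.
Governing: min(107.4, 250.0, 179.2) = 107.4 kips → bolt shear.

107.4 kips (bolt shear governs)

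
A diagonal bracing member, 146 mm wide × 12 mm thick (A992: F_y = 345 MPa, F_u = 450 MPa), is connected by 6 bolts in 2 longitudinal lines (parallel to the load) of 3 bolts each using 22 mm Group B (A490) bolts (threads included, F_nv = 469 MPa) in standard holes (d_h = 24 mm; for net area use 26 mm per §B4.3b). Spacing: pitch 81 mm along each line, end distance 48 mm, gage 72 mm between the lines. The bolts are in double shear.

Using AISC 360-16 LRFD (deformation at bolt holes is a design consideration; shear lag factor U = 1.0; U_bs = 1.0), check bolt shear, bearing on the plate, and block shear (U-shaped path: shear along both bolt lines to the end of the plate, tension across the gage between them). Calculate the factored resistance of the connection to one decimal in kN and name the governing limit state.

Bolt shear: A_b = π(22)²/4 = 380.13 mm². φR_n = 0.75 × 469 × 380.13 × 6 × 2 = 1604.5 kN.
Bearing (12 mm plate, F_u = 450 MPa): end bolts L_c = 48 − 24/2 = 36, R_n = min(1.2×36×12×450, 2.4×22×12×450) = 233.28 kN/bolt; interior L_c = 81 − 24 = 57, R_n = 285.12 kN/bolt. φR_n = 0.75 × (2×233.28 + 4×285.12) = 1205.3 kN.
Block shear: shear path 2×[48+2×81] = 2×210 mm, A_gv = 5040, A_nv = 2×(210 − 2.5×26)×12 = 3480 mm²; tension across gage: (72 − 1×26)×12 = 552 mm². R_n = min(0.6×450×3480, 0.6×345×5040) + 1.0×450×552 = min(939.6, 1043.3) + 248.4 = 1188 kN. φR_n = 0.75 × 1188 = 891.0 kN.
Governing: min(1604.5, 1205.3, 891.0) = 891.0 kN → block shear.

891.0 kN (block shear governs)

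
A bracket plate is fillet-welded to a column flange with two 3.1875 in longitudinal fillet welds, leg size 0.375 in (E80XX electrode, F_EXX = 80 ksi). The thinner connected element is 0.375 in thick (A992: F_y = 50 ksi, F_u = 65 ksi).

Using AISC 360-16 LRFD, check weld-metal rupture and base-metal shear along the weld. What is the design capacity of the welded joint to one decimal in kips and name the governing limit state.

60.8 kips (weld metal governs)

Weld metal: throat = 0.707×0.375 = 0.26513 in, L = 2×3.1875 = 6.375 in. φR_n = 0.75 × 0.6 × 80 × 0.26513 × 6.375 = 60.8 kips.
Base metal shear (0.375 in plate): yield φR_n = 1.0×0.6×50×0.375×6.375 = 71.7 kips; rupture φR_n = 0.75×0.6×65×0.375×6.375 = 69.9 kips; take 69.9 kips (rupture).
Governing: min(60.8, 69.9) = 60.8 kips → weld metal.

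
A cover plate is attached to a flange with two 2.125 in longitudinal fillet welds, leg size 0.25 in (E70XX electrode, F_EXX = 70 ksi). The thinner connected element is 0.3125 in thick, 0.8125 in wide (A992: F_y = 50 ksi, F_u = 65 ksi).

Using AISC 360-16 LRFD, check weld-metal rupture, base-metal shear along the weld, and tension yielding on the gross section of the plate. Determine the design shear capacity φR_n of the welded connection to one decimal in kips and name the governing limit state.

Weld metal: throat = 0.707×0.25 = 0.17675 in, L = 2×2.125 = 4.25 in. φR_n = 0.75 × 0.6 × 70 × 0.17675 × 4.25 = 23.7 kips.
Base metal shear (0.3125 in plate): yield φR_n = 1.0×0.6×50×0.3125×4.25 = 39.8 kips; rupture φR_n = 0.75×0.6×65×0.3125×4.25 = 38.8 kips; take 38.8 kips (rupture).
Tension yield (gross): A_g = 0.8125×0.3125 = 0.25391 in². φR_n = 0.90 × 50 × 0.25391 = 11.4 kips.
Governing: min(23.7, 38.8, 11.4) = 11.4 kips → gross-section yield.

11.4 kips (gross-section yield governs)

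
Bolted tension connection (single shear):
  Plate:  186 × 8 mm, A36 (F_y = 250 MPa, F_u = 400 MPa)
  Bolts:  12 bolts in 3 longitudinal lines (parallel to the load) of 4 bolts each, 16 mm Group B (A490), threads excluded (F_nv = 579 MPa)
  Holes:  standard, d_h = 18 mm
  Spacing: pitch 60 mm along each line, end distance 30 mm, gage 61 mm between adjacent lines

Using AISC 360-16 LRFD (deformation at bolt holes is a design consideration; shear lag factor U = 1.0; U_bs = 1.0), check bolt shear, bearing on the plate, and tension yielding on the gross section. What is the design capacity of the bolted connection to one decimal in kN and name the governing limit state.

334.8 kN (gross-section yield governs)

Bolt shear: A_b = π(16)²/4 = 201.06 mm². φR_n = 0.75 × 579 × 201.06 × 12 × 1 = 1047.7 kN.
Bearing (8 mm plate, F_u = 400 MPa): end bolts L_c = 30 − 18/2 = 21, R_n = min(1.2×21×8×400, 2.4×16×8×400) = 80.64 kN/bolt; interior L_c = 60 − 18 = 42, R_n = 122.88 kN/bolt. φR_n = 0.75 × (3×80.64 + 9×122.88) = 1010.9 kN.
Tension yield (gross): A_g = 186×8 = 1488 mm². φR_n = 0.90 × 250 × 1488 = 334.8 kN.
Governing: min(1047.7, 1010.9, 334.8) = 334.8 kN → gross-section yield.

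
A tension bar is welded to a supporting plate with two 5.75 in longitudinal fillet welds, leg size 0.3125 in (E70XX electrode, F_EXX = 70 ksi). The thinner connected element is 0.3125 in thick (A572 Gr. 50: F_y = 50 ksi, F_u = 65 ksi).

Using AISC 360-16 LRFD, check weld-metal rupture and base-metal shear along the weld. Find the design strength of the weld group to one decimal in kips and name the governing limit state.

80.0 kips (weld metal governs)

Weld metal: throat = 0.707×0.3125 = 0.22094 in, L = 2×5.75 = 11.5 in. φR_n = 0.75 × 0.6 × 70 × 0.22094 × 11.5 = 80.0 kips.
Base metal shear (0.3125 in plate): yield φR_n = 1.0×0.6×50×0.3125×11.5 = 107.8 kips; rupture φR_n = 0.75×0.6×65×0.3125×11.5 = 105.1 kips; take 105.1 kips (rupture).
Governing: min(80.0, 105.1) = 80.0 kips → weld metal.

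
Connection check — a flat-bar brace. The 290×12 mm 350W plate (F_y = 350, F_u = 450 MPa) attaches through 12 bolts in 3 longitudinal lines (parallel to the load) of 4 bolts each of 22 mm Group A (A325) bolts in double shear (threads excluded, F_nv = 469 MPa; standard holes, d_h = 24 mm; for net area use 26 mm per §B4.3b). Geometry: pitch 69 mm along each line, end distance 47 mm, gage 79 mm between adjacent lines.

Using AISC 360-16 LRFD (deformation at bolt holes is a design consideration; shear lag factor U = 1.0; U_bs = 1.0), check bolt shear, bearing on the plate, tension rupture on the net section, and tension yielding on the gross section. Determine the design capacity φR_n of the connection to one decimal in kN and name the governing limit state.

Bolt shear: A_b = π(22)²/4 = 380.13 mm². φR_n = 0.75 × 469 × 380.13 × 12 × 2 = 3209.1 kN.
Bearing (12 mm plate, F_u = 450 MPa): end bolts L_c = 47 − 24/2 = 35, R_n = min(1.2×35×12×450, 2.4×22×12×450) = 226.8 kN/bolt; interior L_c = 69 − 24 = 45, R_n = 285.12 kN/bolt. φR_n = 0.75 × (3×226.8 + 9×285.12) = 2434.9 kN.
Tension rupture (net): A_n = (290 − 3×26)×12 = 2544 mm² (U = 1.0, A_e = A_n). φR_n = 0.75 × 450 × 2544 = 858.6 kN.
Tension yield (gross): A_g = 290×12 = 3480 mm². φR_n = 0.90 × 350 × 3480 = 1096.2 kN.
Governing: min(3209.1, 2434.9, 858.6, 1096.2) = 858.6 kN → net-section rupture.

858.6 kN (net-section rupture governs)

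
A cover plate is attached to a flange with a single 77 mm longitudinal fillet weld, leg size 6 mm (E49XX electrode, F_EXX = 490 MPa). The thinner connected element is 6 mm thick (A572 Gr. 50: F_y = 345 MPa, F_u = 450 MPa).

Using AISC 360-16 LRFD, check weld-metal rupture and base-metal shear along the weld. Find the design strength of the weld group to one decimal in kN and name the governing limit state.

Weld metal: throat = 0.707×6 = 4.242 mm, L = 77 mm. φR_n = 0.75 × 0.6 × 490 × 4.242 × 77 = 72.0 kN.
Base metal shear (6 mm plate): yield φR_n = 1.0×0.6×345×6×77 = 95.6 kN; rupture φR_n = 0.75×0.6×450×6×77 = 93.6 kN; take 93.6 kN (rupture).
Governing: min(72.0, 93.6) = 72.0 kN → weld metal.

72.0 kN (weld metal governs)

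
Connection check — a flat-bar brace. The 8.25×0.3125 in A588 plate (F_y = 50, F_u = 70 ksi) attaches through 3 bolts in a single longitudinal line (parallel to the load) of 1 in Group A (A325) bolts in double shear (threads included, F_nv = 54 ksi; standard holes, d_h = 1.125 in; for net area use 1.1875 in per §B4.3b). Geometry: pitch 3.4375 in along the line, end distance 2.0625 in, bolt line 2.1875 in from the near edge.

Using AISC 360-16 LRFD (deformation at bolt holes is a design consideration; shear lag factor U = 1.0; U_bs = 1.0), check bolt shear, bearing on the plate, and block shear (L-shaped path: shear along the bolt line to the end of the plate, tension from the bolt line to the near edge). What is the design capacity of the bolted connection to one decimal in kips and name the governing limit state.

84.9 kips (block shear governs)

Bolt shear: A_b = π(1)²/4 = 0.7854 in². φR_n = 0.75 × 54 × 0.7854 × 3 × 2 = 190.9 kips.
Bearing (0.3125 in plate, F_u = 70 ksi): end bolts L_c = 2.0625 − 1.125/2 = 1.5, R_n = min(1.2×1.5×0.3125×70, 2.4×1×0.3125×70) = 39.375 kips/bolt; interior L_c = 3.4375 − 1.125 = 2.3125, R_n = 52.5 kips/bolt. φR_n = 0.75 × (1×39.375 + 2×52.5) = 108.3 kips.
Block shear: shear path 1×[2.0625+2×3.4375] = 1×8.9375 in, A_gv = 2.793, A_nv = 1×(8.9375 − 2.5×1.1875)×0.3125 = 1.8652 in²; tension to near edge: (2.1875 − 0.5×1.1875)×0.3125 = 0.49805 in². R_n = min(0.6×70×1.8652, 0.6×50×2.793) + 1.0×70×0.49805 = min(78.338, 83.79) + 34.864 = 113.2 kips. φR_n = 0.75 × 113.2 = 84.9 kips.
Governing: min(190.9, 108.3, 84.9) = 84.9 kips → block shear.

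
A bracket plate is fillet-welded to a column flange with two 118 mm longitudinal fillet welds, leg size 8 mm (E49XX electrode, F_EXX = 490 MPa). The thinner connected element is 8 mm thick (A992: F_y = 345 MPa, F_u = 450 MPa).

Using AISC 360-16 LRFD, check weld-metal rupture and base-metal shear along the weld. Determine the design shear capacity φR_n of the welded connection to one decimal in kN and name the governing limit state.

Weld metal: throat = 0.707×8 = 5.656 mm, L = 2×118 = 236 mm. φR_n = 0.75 × 0.6 × 490 × 5.656 × 236 = 294.3 kN.
Base metal shear (8 mm plate): yield φR_n = 1.0×0.6×345×8×236 = 390.8 kN; rupture φR_n = 0.75×0.6×450×8×236 = 382.3 kN; take 382.3 kN (rupture).
Governing: min(294.3, 382.3) = 294.3 kN → weld metal.

294.3 kN (weld metal governs)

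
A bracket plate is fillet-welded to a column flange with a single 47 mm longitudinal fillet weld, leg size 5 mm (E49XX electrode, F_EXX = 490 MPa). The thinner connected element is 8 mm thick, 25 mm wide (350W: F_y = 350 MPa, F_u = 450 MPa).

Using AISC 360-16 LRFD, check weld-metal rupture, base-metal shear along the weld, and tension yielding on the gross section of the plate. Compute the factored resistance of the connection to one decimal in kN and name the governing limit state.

36.6 kN (weld metal governs)

Weld metal: throat = 0.707×5 = 3.535 mm, L = 47 mm. φR_n = 0.75 × 0.6 × 490 × 3.535 × 47 = 36.6 kN.
Base metal shear (8 mm plate): yield φR_n = 1.0×0.6×350×8×47 = 79.0 kN; rupture φR_n = 0.75×0.6×450×8×47 = 76.1 kN; take 76.1 kN (rupture).
Tension yield (gross): A_g = 25×8 = 200 mm². φR_n = 0.90 × 350 × 200 = 63.0 kN.
Governing: min(36.6, 76.1, 63.0) = 36.6 kN → weld metal.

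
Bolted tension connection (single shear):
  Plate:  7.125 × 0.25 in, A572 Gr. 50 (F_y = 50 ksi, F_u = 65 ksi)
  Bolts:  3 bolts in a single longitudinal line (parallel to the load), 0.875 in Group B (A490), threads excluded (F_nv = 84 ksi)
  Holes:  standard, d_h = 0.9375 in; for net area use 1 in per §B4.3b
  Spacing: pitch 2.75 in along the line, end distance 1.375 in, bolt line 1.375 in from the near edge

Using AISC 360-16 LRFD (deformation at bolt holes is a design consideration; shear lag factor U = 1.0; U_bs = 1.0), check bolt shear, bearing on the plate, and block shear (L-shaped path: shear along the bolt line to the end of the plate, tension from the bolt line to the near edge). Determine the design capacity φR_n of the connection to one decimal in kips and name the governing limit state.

Bolt shear: A_b = π(0.875)²/4 = 0.60132 in². φR_n = 0.75 × 84 × 0.60132 × 3 × 1 = 113.6 kips.
Bearing (0.25 in plate, F_u = 65 ksi): end bolts L_c = 1.375 − 0.9375/2 = 0.90625, R_n = min(1.2×0.90625×0.25×65, 2.4×0.875×0.25×65) = 17.672 kips/bolt; interior L_c = 2.75 − 0.9375 = 1.8125, R_n = 34.125 kips/bolt. φR_n = 0.75 × (1×17.672 + 2×34.125) = 64.4 kips.
Block shear: shear path 1×[1.375+2×2.75] = 1×6.875 in, A_gv = 1.7188, A_nv = 1×(6.875 − 2.5×1)×0.25 = 1.0938 in²; tension to near edge: (1.375 − 0.5×1)×0.25 = 0.21875 in². R_n = min(0.6×65×1.0938, 0.6×50×1.7188) + 1.0×65×0.21875 = min(42.658, 51.564) + 14.219 = 56.877 kips. φR_n = 0.75 × 56.877 = 42.7 kips.
Governing: min(113.6, 64.4, 42.7) = 42.7 kips → block shear.

42.7 kips (block shear governs)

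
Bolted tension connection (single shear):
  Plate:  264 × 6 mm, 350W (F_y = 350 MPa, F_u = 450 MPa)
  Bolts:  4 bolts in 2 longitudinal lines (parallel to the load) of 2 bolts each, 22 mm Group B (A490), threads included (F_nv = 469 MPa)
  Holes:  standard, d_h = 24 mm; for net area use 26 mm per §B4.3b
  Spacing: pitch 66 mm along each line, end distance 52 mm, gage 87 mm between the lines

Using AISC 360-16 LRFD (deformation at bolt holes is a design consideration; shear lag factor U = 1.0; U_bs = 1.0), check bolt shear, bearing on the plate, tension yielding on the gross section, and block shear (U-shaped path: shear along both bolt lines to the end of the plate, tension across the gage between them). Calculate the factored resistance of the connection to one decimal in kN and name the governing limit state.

315.5 kN (block shear governs)

Bolt shear: A_b = π(22)²/4 = 380.13 mm². φR_n = 0.75 × 469 × 380.13 × 4 × 1 = 534.8 kN.
Bearing (6 mm plate, F_u = 450 MPa): end bolts L_c = 52 − 24/2 = 40, R_n = min(1.2×40×6×450, 2.4×22×6×450) = 129.6 kN/bolt; interior L_c = 66 − 24 = 42, R_n = 136.08 kN/bolt. φR_n = 0.75 × (2×129.6 + 2×136.08) = 398.5 kN.
Tension yield (gross): A_g = 264×6 = 1584 mm². φR_n = 0.90 × 350 × 1584 = 499.0 kN.
Block shear: shear path 2×[52+1×66] = 2×118 mm, A_gv = 1416, A_nv = 2×(118 − 1.5×26)×6 = 948 mm²; tension across gage: (87 − 1×26)×6 = 366 mm². R_n = min(0.6×450×948, 0.6×350×1416) + 1.0×450×366 = min(255.96, 297.36) + 164.7 = 420.66 kN. φR_n = 0.75 × 420.66 = 315.5 kN.
Governing: min(534.8, 398.5, 499.0, 315.5) = 315.5 kN → block shear.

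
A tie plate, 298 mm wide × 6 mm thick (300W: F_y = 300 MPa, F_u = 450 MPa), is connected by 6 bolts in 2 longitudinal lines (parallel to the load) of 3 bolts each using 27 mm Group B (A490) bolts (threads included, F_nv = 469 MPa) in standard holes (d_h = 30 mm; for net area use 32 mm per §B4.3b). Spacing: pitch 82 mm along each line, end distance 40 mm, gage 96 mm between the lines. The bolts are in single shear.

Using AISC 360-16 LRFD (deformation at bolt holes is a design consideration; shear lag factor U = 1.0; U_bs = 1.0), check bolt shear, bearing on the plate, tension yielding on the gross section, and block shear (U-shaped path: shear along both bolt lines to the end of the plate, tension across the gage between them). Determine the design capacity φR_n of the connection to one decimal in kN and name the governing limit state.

Bolt shear: A_b = π(27)²/4 = 572.56 mm². φR_n = 0.75 × 469 × 572.56 × 6 × 1 = 1208.4 kN.
Bearing (6 mm plate, F_u = 450 MPa): end bolts L_c = 40 − 30/2 = 25, R_n = min(1.2×25×6×450, 2.4×27×6×450) = 81 kN/bolt; interior L_c = 82 − 30 = 52, R_n = 168.48 kN/bolt. φR_n = 0.75 × (2×81 + 4×168.48) = 626.9 kN.
Tension yield (gross): A_g = 298×6 = 1788 mm². φR_n = 0.90 × 300 × 1788 = 482.8 kN.
Block shear: shear path 2×[40+2×82] = 2×204 mm, A_gv = 2448, A_nv = 2×(204 − 2.5×32)×6 = 1488 mm²; tension across gage: (96 − 1×32)×6 = 384 mm². R_n = min(0.6×450×1488, 0.6×300×2448) + 1.0×450×384 = min(401.76, 440.64) + 172.8 = 574.56 kN. φR_n = 0.75 × 574.56 = 430.9 kN.
Governing: min(1208.4, 626.9, 482.8, 430.9) = 430.9 kN → block shear.

430.9 kN (block shear governs)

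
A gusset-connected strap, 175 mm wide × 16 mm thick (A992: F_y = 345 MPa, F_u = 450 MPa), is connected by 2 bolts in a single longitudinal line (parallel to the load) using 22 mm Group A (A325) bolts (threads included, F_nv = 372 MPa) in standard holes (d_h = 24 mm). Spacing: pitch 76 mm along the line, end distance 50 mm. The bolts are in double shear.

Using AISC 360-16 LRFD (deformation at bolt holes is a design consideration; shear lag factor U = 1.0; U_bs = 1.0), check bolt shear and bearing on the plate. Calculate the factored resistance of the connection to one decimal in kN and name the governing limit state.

Bolt shear: A_b = π(22)²/4 = 380.13 mm². φR_n = 0.75 × 372 × 380.13 × 2 × 2 = 424.2 kN.
Bearing (16 mm plate, F_u = 450 MPa): end bolts L_c = 50 − 24/2 = 38, R_n = min(1.2×38×16×450, 2.4×22×16×450) = 328.32 kN/bolt; interior L_c = 76 − 24 = 52, R_n = 380.16 kN/bolt. φR_n = 0.75 × (1×328.32 + 1×380.16) = 531.4 kN.
Governing: min(424.2, 531.4) = 424.2 kN → bolt shear.

424.2 kN (bolt shear governs)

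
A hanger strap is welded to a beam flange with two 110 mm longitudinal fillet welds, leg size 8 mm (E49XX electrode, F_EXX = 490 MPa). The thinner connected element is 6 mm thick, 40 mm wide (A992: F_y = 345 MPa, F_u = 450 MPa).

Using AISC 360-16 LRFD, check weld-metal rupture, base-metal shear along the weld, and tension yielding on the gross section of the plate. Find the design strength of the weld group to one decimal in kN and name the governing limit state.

74.5 kN (gross-section yield governs)

Weld metal: throat = 0.707×8 = 5.656 mm, L = 2×110 = 220 mm. φR_n = 0.75 × 0.6 × 490 × 5.656 × 220 = 274.4 kN.
Base metal shear (6 mm plate): yield φR_n = 1.0×0.6×345×6×220 = 273.2 kN; rupture φR_n = 0.75×0.6×450×6×220 = 267.3 kN; take 267.3 kN (rupture).
Tension yield (gross): A_g = 40×6 = 240 mm². φR_n = 0.90 × 345 × 240 = 74.5 kN.
Governing: min(274.4, 267.3, 74.5) = 74.5 kN → gross-section yield.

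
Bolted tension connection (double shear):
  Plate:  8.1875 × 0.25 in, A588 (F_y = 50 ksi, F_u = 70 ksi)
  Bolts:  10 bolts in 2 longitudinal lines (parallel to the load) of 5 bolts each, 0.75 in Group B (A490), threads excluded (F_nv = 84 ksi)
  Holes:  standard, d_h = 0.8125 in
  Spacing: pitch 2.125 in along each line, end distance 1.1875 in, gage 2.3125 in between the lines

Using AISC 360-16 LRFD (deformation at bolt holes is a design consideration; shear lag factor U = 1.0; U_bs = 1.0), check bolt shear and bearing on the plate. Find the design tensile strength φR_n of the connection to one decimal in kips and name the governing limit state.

Bolt shear: A_b = π(0.75)²/4 = 0.44179 in². φR_n = 0.75 × 84 × 0.44179 × 10 × 2 = 556.7 kips.
Bearing (0.25 in plate, F_u = 70 ksi): end bolts L_c = 1.1875 − 0.8125/2 = 0.78125, R_n = min(1.2×0.78125×0.25×70, 2.4×0.75×0.25×70) = 16.406 kips/bolt; interior L_c = 2.125 − 0.8125 = 1.3125, R_n = 27.563 kips/bolt. φR_n = 0.75 × (2×16.406 + 8×27.563) = 190.0 kips.
Governing: min(556.7, 190.0) = 190.0 kips → bearing.

190.0 kips (bearing governs)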